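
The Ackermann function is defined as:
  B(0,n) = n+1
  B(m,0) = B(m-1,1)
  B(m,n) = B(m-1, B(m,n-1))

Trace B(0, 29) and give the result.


B(0, 29) = 30
Result: B(0, 29) = 30

30


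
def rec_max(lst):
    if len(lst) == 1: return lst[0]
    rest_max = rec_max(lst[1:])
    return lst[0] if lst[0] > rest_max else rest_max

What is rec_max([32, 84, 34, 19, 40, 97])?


rec_max([32, 84, 34, 19, 40, 97]): compare 32 with rec_max([84, 34, 19, 40, 97])
rec_max([84, 34, 19, 40, 97]): compare 84 with rec_max([34, 19, 40, 97])
rec_max([34, 19, 40, 97]): compare 34 with rec_max([19, 40, 97])
rec_max([19, 40, 97]): compare 19 with rec_max([40, 97])
rec_max([40, 97]): compare 40 with rec_max([97])
rec_max([97]) = 97  (base case)
Compare 40 with 97 -> 97
Compare 19 with 97 -> 97
Compare 34 with 97 -> 97
Compare 84 with 97 -> 97
Compare 32 with 97 -> 97

97


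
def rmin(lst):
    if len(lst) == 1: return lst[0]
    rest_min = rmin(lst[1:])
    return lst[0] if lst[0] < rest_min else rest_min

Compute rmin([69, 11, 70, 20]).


rmin([69, 11, 70, 20]): compare 69 with rmin([11, 70, 20])
rmin([11, 70, 20]): compare 11 with rmin([70, 20])
rmin([70, 20]): compare 70 with rmin([20])
rmin([20]) = 20  (base case)
Compare 70 with 20 -> 20
Compare 11 with 20 -> 11
Compare 69 with 11 -> 11

11


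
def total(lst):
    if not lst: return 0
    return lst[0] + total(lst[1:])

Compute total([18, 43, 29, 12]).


total([18, 43, 29, 12]) = 18 + total([43, 29, 12])
total([43, 29, 12]) = 43 + total([29, 12])
total([29, 12]) = 29 + total([12])
total([12]) = 12 + total([])
total([]) = 0  (base case)
Total: 18 + 43 + 29 + 12 + 0 = 102

102


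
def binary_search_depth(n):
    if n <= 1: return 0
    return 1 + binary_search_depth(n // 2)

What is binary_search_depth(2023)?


2023 / 2 = 1011
1011 / 2 = 505
505 / 2 = 252
252 / 2 = 126
126 / 2 = 63
63 / 2 = 31
31 / 2 = 15
15 / 2 = 7
7 / 2 = 3
3 / 2 = 1
Reached 1 after 10 halvings

10


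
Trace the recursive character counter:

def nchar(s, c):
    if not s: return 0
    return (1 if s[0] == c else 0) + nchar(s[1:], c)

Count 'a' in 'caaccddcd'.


s[0]='c' != 'a' -> 0
s[0]='a' == 'a' -> 1
s[0]='a' == 'a' -> 1
s[0]='c' != 'a' -> 0
s[0]='c' != 'a' -> 0
s[0]='d' != 'a' -> 0
s[0]='d' != 'a' -> 0
s[0]='c' != 'a' -> 0
s[0]='d' != 'a' -> 0
Sum: 0 + 1 + 1 + 0 + 0 + 0 + 0 + 0 + 0 = 2

2


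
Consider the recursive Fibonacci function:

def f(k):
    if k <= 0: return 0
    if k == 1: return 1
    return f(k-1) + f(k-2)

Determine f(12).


Computing f(12) bottom-up:
f(0) = 0
f(1) = 1
f(2) = f(1) + f(0) = 1 + 0 = 1
f(3) = f(2) + f(1) = 1 + 1 = 2
f(4) = f(3) + f(2) = 2 + 1 = 3
f(5) = f(4) + f(3) = 3 + 2 = 5
f(6) = f(5) + f(4) = 5 + 3 = 8
f(7) = f(6) + f(5) = 8 + 5 = 13
f(8) = f(7) + f(6) = 13 + 8 = 21
f(9) = f(8) + f(7) = 21 + 13 = 34
f(10) = f(9) + f(8) = 34 + 21 = 55
f(11) = f(10) + f(9) = 55 + 34 = 89
f(12) = f(11) + f(10) = 89 + 55 = 144

144


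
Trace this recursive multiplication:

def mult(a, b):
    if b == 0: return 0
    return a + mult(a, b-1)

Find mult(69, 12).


mult(69, 12) = 69 + mult(69, 11)
mult(69, 11) = 69 + mult(69, 10)
mult(69, 10) = 69 + mult(69, 9)
mult(69, 9) = 69 + mult(69, 8)
mult(69, 8) = 69 + mult(69, 7)
mult(69, 7) = 69 + mult(69, 6)
mult(69, 6) = 69 + mult(69, 5)
mult(69, 5) = 69 + mult(69, 4)
mult(69, 4) = 69 + mult(69, 3)
mult(69, 3) = 69 + mult(69, 2)
mult(69, 2) = 69 + mult(69, 1)
mult(69, 1) = 69 + mult(69, 0)
mult(69, 0) = 0  (base case)
Total: 69 + 69 + 69 + 69 + 69 + 69 + 69 + 69 + 69 + 69 + 69 + 69 + 0 = 828

828


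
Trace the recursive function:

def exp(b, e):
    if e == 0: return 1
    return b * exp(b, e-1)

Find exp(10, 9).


exp(10, 9)
= 10 * exp(10, 8)
= 10 * 10 * exp(10, 7)
= 10 * 10 * 10 * exp(10, 6)
= 10 * 10 * 10 * 10 * exp(10, 5)
= 10 * 10 * 10 * 10 * 10 * exp(10, 4)
= 10 * 10 * 10 * 10 * 10 * 10 * exp(10, 3)
= 10 * 10 * 10 * 10 * 10 * 10 * 10 * exp(10, 2)
= 10 * 10 * 10 * 10 * 10 * 10 * 10 * 10 * exp(10, 1)
= 10 * 10 * 10 * 10 * 10 * 10 * 10 * 10 * 10 * exp(10, 0)
= 10 * 10 * 10 * 10 * 10 * 10 * 10 * 10 * 10 * 1
= 1000000000

1000000000


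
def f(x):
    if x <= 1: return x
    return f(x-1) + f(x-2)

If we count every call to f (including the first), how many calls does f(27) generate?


Let C(n) = total calls for f(n)
C(0) = 1, C(1) = 1
C(2) = 1 + C(1) + C(0) = 1 + 1 + 1 = 3
C(3) = 1 + C(2) + C(1) = 1 + 3 + 1 = 5
C(4) = 1 + C(3) + C(2) = 1 + 5 + 3 = 9
C(5) = 1 + C(4) + C(3) = 1 + 9 + 5 = 15
C(6) = 1 + C(5) + C(4) = 1 + 15 + 9 = 25
C(7) = 1 + C(6) + C(5) = 1 + 25 + 15 = 41
C(8) = 1 + C(7) + C(6) = 1 + 41 + 25 = 67
C(9) = 1 + C(8) + C(7) = 1 + 67 + 41 = 109
C(10) = 1 + C(9) + C(8) = 1 + 109 + 67 = 177
C(11) = 1 + C(10) + C(9) = 1 + 177 + 109 = 287
C(12) = 1 + C(11) + C(10) = 1 + 287 + 177 = 465
C(13) = 1 + C(12) + C(11) = 1 + 465 + 287 = 753
C(14) = 1 + C(13) + C(12) = 1 + 753 + 465 = 1219
C(15) = 1 + C(14) + C(13) = 1 + 1219 + 753 = 1973
C(16) = 1 + C(15) + C(14) = 1 + 1973 + 1219 = 3193
C(17) = 1 + C(16) + C(15) = 1 + 3193 + 1973 = 5167
C(18) = 1 + C(17) + C(16) = 1 + 5167 + 3193 = 8361
C(19) = 1 + C(18) + C(17) = 1 + 8361 + 5167 = 13529
C(20) = 1 + C(19) + C(18) = 1 + 13529 + 8361 = 21891
C(21) = 1 + C(20) + C(19) = 1 + 21891 + 13529 = 35421
C(22) = 1 + C(21) + C(20) = 1 + 35421 + 21891 = 57313
C(23) = 1 + C(22) + C(21) = 1 + 57313 + 35421 = 92735
C(24) = 1 + C(23) + C(22) = 1 + 92735 + 57313 = 150049
C(25) = 1 + C(24) + C(23) = 1 + 150049 + 92735 = 242785
C(26) = 1 + C(25) + C(24) = 1 + 242785 + 150049 = 392835
C(27) = 1 + C(26) + C(25) = 1 + 392835 + 242785 = 635621

635621


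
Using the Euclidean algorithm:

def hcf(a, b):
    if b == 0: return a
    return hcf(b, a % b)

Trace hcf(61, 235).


hcf(61, 235) = hcf(235, 61)
hcf(235, 61) = hcf(61, 52)
hcf(61, 52) = hcf(52, 9)
hcf(52, 9) = hcf(9, 7)
hcf(9, 7) = hcf(7, 2)
hcf(7, 2) = hcf(2, 1)
hcf(2, 1) = hcf(1, 0)
hcf(1, 0) = 1  (base case)

1


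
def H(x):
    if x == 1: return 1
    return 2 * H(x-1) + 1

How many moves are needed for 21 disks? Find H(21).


H(21) = 2 * H(20) + 1
H(20) = 2 * H(19) + 1
H(19) = 2 * H(18) + 1
H(18) = 2 * H(17) + 1
H(17) = 2 * H(16) + 1
H(16) = 2 * H(15) + 1
H(15) = 2 * H(14) + 1
H(14) = 2 * H(13) + 1
H(13) = 2 * H(12) + 1
H(12) = 2 * H(11) + 1
H(11) = 2 * H(10) + 1
H(10) = 2 * H(9) + 1
H(9) = 2 * H(8) + 1
H(8) = 2 * H(7) + 1
H(7) = 2 * H(6) + 1
H(6) = 2 * H(5) + 1
H(5) = 2 * H(4) + 1
H(4) = 2 * H(3) + 1
H(3) = 2 * H(2) + 1
H(2) = 2 * H(1) + 1
H(1) = 1  (base case)
H(2) = 2 * 1 + 1 = 3
H(3) = 2 * 3 + 1 = 7
H(4) = 2 * 7 + 1 = 15
H(5) = 2 * 15 + 1 = 31
H(6) = 2 * 31 + 1 = 63
H(7) = 2 * 63 + 1 = 127
H(8) = 2 * 127 + 1 = 255
H(9) = 2 * 255 + 1 = 511
H(10) = 2 * 511 + 1 = 1023
H(11) = 2 * 1023 + 1 = 2047
H(12) = 2 * 2047 + 1 = 4095
H(13) = 2 * 4095 + 1 = 8191
H(14) = 2 * 8191 + 1 = 16383
H(15) = 2 * 16383 + 1 = 32767
H(16) = 2 * 32767 + 1 = 65535
H(17) = 2 * 65535 + 1 = 131071
H(18) = 2 * 131071 + 1 = 262143
H(19) = 2 * 262143 + 1 = 524287
H(20) = 2 * 524287 + 1 = 1048575
H(21) = 2 * 1048575 + 1 = 2097151

2097151


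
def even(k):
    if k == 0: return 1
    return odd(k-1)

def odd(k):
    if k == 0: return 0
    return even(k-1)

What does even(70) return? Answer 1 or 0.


even(70) = odd(69)
odd(69) = even(68)
even(68) = odd(67)
odd(67) = even(66)
even(66) = odd(65)
odd(65) = even(64)
even(64) = odd(63)
odd(63) = even(62)
even(62) = odd(61)
odd(61) = even(60)
even(60) = odd(59)
odd(59) = even(58)
even(58) = odd(57)
odd(57) = even(56)
even(56) = odd(55)
odd(55) = even(54)
even(54) = odd(53)
odd(53) = even(52)
even(52) = odd(51)
odd(51) = even(50)
even(50) = odd(49)
odd(49) = even(48)
even(48) = odd(47)
odd(47) = even(46)
even(46) = odd(45)
odd(45) = even(44)
even(44) = odd(43)
odd(43) = even(42)
even(42) = odd(41)
odd(41) = even(40)
even(40) = odd(39)
odd(39) = even(38)
even(38) = odd(37)
odd(37) = even(36)
even(36) = odd(35)
odd(35) = even(34)
even(34) = odd(33)
odd(33) = even(32)
even(32) = odd(31)
odd(31) = even(30)
even(30) = odd(29)
odd(29) = even(28)
even(28) = odd(27)
odd(27) = even(26)
even(26) = odd(25)
odd(25) = even(24)
even(24) = odd(23)
odd(23) = even(22)
even(22) = odd(21)
odd(21) = even(20)
even(20) = odd(19)
odd(19) = even(18)
even(18) = odd(17)
odd(17) = even(16)
even(16) = odd(15)
odd(15) = even(14)
even(14) = odd(13)
odd(13) = even(12)
even(12) = odd(11)
odd(11) = even(10)
even(10) = odd(9)
odd(9) = even(8)
even(8) = odd(7)
odd(7) = even(6)
even(6) = odd(5)
odd(5) = even(4)
even(4) = odd(3)
odd(3) = even(2)
even(2) = odd(1)
odd(1) = even(0)
even(0) = 1  (base case)
Result: 1

1


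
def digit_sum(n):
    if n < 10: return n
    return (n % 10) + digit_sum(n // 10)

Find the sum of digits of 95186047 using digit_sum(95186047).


digit_sum(95186047) = 7 + digit_sum(9518604)
digit_sum(9518604) = 4 + digit_sum(951860)
digit_sum(951860) = 0 + digit_sum(95186)
digit_sum(95186) = 6 + digit_sum(9518)
digit_sum(9518) = 8 + digit_sum(951)
digit_sum(951) = 1 + digit_sum(95)
digit_sum(95) = 5 + digit_sum(9)
digit_sum(9) = 9  (base case)
Total: 7 + 4 + 0 + 6 + 8 + 1 + 5 + 9 = 40

40


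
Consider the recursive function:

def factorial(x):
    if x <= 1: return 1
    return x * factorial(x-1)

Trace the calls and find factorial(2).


factorial(2)
= 2 * factorial(1)
= 2 * 1
= 2

2


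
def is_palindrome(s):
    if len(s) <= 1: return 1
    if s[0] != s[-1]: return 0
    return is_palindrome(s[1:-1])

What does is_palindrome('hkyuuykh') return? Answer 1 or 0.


is_palindrome('hkyuuykh'): s[0]='h' == s[-1]='h' -> check is_palindrome('kyuuyk')
is_palindrome('kyuuyk'): s[0]='k' == s[-1]='k' -> check is_palindrome('yuuy')
is_palindrome('yuuy'): s[0]='y' == s[-1]='y' -> check is_palindrome('uu')
is_palindrome('uu'): s[0]='u' == s[-1]='u' -> check is_palindrome('')
is_palindrome(''): len <= 1 -> return 1  (base case)
Result: 1 (palindrome)

1


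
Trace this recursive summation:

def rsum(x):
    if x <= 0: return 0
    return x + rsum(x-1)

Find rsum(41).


rsum(41)
= 41 + 40 + 39 + 38 + 37 + 36 + 35 + 34 + 33 + 32 + 31 + 30 + 29 + 28 + 27 + 26 + 25 + 24 + 23 + 22 + 21 + 20 + 19 + 18 + 17 + 16 + 15 + 14 + 13 + 12 + 11 + 10 + 9 + 8 + 7 + 6 + 5 + 4 + 3 + 2 + 1 + rsum(0)
= 41 + 40 + 39 + 38 + 37 + 36 + 35 + 34 + 33 + 32 + 31 + 30 + 29 + 28 + 27 + 26 + 25 + 24 + 23 + 22 + 21 + 20 + 19 + 18 + 17 + 16 + 15 + 14 + 13 + 12 + 11 + 10 + 9 + 8 + 7 + 6 + 5 + 4 + 3 + 2 + 1 + 0
= 861

861


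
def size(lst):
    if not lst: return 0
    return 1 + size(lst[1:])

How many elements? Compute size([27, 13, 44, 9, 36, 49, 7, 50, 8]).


size([27, 13, 44, 9, 36, 49, 7, 50, 8]) = 1 + size([13, 44, 9, 36, 49, 7, 50, 8])
size([13, 44, 9, 36, 49, 7, 50, 8]) = 1 + size([44, 9, 36, 49, 7, 50, 8])
size([44, 9, 36, 49, 7, 50, 8]) = 1 + size([9, 36, 49, 7, 50, 8])
size([9, 36, 49, 7, 50, 8]) = 1 + size([36, 49, 7, 50, 8])
size([36, 49, 7, 50, 8]) = 1 + size([49, 7, 50, 8])
size([49, 7, 50, 8]) = 1 + size([7, 50, 8])
size([7, 50, 8]) = 1 + size([50, 8])
size([50, 8]) = 1 + size([8])
size([8]) = 1 + size([])
size([]) = 0  (base case)
Unwinding: 1 + 1 + 1 + 1 + 1 + 1 + 1 + 1 + 1 + 0 = 9

9


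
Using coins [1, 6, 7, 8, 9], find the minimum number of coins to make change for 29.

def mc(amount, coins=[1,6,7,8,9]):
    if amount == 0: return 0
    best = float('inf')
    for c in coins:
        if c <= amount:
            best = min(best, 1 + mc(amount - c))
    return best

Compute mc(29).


Building up with DP:
mc(0) = 0
mc(1) = min(1+mc(0)=1+0=1) = 1
mc(2) = min(1+mc(1)=1+1=2) = 2
mc(3) = min(1+mc(2)=1+2=3) = 3
mc(4) = min(1+mc(3)=1+3=4) = 4
mc(5) = min(1+mc(4)=1+4=5) = 5
mc(6) = min(1+mc(5)=1+5=6, 1+mc(0)=1+0=1) = 1
mc(7) = min(1+mc(6)=1+1=2, 1+mc(1)=1+1=2, 1+mc(0)=1+0=1) = 1
mc(8) = min(1+mc(7)=1+1=2, 1+mc(2)=1+2=3, 1+mc(1)=1+1=2, 1+mc(0)=1+0=1) = 1
mc(9) = min(1+mc(8)=1+1=2, 1+mc(3)=1+3=4, 1+mc(2)=1+2=3, 1+mc(1)=1+1=2, 1+mc(0)=1+0=1) = 1
mc(10) = min(1+mc(9)=1+1=2, 1+mc(4)=1+4=5, 1+mc(3)=1+3=4, 1+mc(2)=1+2=3, 1+mc(1)=1+1=2) = 2
mc(11) = min(1+mc(10)=1+2=3, 1+mc(5)=1+5=6, 1+mc(4)=1+4=5, 1+mc(3)=1+3=4, 1+mc(2)=1+2=3) = 3
mc(12) = min(1+mc(11)=1+3=4, 1+mc(6)=1+1=2, 1+mc(5)=1+5=6, 1+mc(4)=1+4=5, 1+mc(3)=1+3=4) = 2
mc(13) = min(1+mc(12)=1+2=3, 1+mc(7)=1+1=2, 1+mc(6)=1+1=2, 1+mc(5)=1+5=6, 1+mc(4)=1+4=5) = 2
mc(14) = min(1+mc(13)=1+2=3, 1+mc(8)=1+1=2, 1+mc(7)=1+1=2, 1+mc(6)=1+1=2, 1+mc(5)=1+5=6) = 2
mc(15) = min(1+mc(14)=1+2=3, 1+mc(9)=1+1=2, 1+mc(8)=1+1=2, 1+mc(7)=1+1=2, 1+mc(6)=1+1=2) = 2
mc(16) = min(1+mc(15)=1+2=3, 1+mc(10)=1+2=3, 1+mc(9)=1+1=2, 1+mc(8)=1+1=2, 1+mc(7)=1+1=2) = 2
mc(17) = min(1+mc(16)=1+2=3, 1+mc(11)=1+3=4, 1+mc(10)=1+2=3, 1+mc(9)=1+1=2, 1+mc(8)=1+1=2) = 2
mc(18) = min(1+mc(17)=1+2=3, 1+mc(12)=1+2=3, 1+mc(11)=1+3=4, 1+mc(10)=1+2=3, 1+mc(9)=1+1=2) = 2
mc(19) = min(1+mc(18)=1+2=3, 1+mc(13)=1+2=3, 1+mc(12)=1+2=3, 1+mc(11)=1+3=4, 1+mc(10)=1+2=3) = 3
mc(20) = min(1+mc(19)=1+3=4, 1+mc(14)=1+2=3, 1+mc(13)=1+2=3, 1+mc(12)=1+2=3, 1+mc(11)=1+3=4) = 3
mc(21) = min(1+mc(20)=1+3=4, 1+mc(15)=1+2=3, 1+mc(14)=1+2=3, 1+mc(13)=1+2=3, 1+mc(12)=1+2=3) = 3
mc(22) = min(1+mc(21)=1+3=4, 1+mc(16)=1+2=3, 1+mc(15)=1+2=3, 1+mc(14)=1+2=3, 1+mc(13)=1+2=3) = 3
mc(23) = min(1+mc(22)=1+3=4, 1+mc(17)=1+2=3, 1+mc(16)=1+2=3, 1+mc(15)=1+2=3, 1+mc(14)=1+2=3) = 3
mc(24) = min(1+mc(23)=1+3=4, 1+mc(18)=1+2=3, 1+mc(17)=1+2=3, 1+mc(16)=1+2=3, 1+mc(15)=1+2=3) = 3
mc(25) = min(1+mc(24)=1+3=4, 1+mc(19)=1+3=4, 1+mc(18)=1+2=3, 1+mc(17)=1+2=3, 1+mc(16)=1+2=3) = 3
mc(26) = min(1+mc(25)=1+3=4, 1+mc(20)=1+3=4, 1+mc(19)=1+3=4, 1+mc(18)=1+2=3, 1+mc(17)=1+2=3) = 3
mc(27) = min(1+mc(26)=1+3=4, 1+mc(21)=1+3=4, 1+mc(20)=1+3=4, 1+mc(19)=1+3=4, 1+mc(18)=1+2=3) = 3
mc(28) = min(1+mc(27)=1+3=4, 1+mc(22)=1+3=4, 1+mc(21)=1+3=4, 1+mc(20)=1+3=4, 1+mc(19)=1+3=4) = 4
mc(29) = min(1+mc(28)=1+4=5, 1+mc(23)=1+3=4, 1+mc(22)=1+3=4, 1+mc(21)=1+3=4, 1+mc(20)=1+3=4) = 4

4


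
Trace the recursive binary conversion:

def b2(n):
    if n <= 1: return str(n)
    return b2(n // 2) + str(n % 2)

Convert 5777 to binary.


b2(5777) = b2(2888) + '1'
b2(2888) = b2(1444) + '0'
b2(1444) = b2(722) + '0'
b2(722) = b2(361) + '0'
b2(361) = b2(180) + '1'
b2(180) = b2(90) + '0'
b2(90) = b2(45) + '0'
b2(45) = b2(22) + '1'
b2(22) = b2(11) + '0'
b2(11) = b2(5) + '1'
b2(5) = b2(2) + '1'
b2(2) = b2(1) + '0'
b2(1) = '1'  (base case)
Concatenating: '1' + '0' + '1' + '1' + '0' + '1' + '0' + '0' + '1' + '0' + '0' + '0' + '1' = '1011010010001'

1011010010001


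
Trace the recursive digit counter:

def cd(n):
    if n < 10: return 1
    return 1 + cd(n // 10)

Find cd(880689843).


cd(880689843) = 1 + cd(88068984)
cd(88068984) = 1 + cd(8806898)
cd(8806898) = 1 + cd(880689)
cd(880689) = 1 + cd(88068)
cd(88068) = 1 + cd(8806)
cd(8806) = 1 + cd(880)
cd(880) = 1 + cd(88)
cd(88) = 1 + cd(8)
cd(8) = 1  (base case: 8 < 10)
Unwinding: 1 + 1 + 1 + 1 + 1 + 1 + 1 + 1 + 1 = 9

9


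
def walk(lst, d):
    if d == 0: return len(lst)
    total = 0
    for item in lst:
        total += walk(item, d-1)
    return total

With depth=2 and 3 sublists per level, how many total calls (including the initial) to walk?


At depth 0 (root): 1 call
At depth 1: each of 1 parents calls walk on 3 children = 3 calls
At depth 2: each of 3 parents calls walk on 3 children = 9 calls
Total: 1 + 3 + 9 = 13

13


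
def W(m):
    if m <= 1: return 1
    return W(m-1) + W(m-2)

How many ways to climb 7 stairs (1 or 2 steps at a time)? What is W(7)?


Building up from base cases:
W(0) = 1
W(1) = 1
W(2) = W(1) + W(0) = 1 + 1 = 2
W(3) = W(2) + W(1) = 2 + 1 = 3
W(4) = W(3) + W(2) = 3 + 2 = 5
W(5) = W(4) + W(3) = 5 + 3 = 8
W(6) = W(5) + W(4) = 8 + 5 = 13
W(7) = W(6) + W(5) = 13 + 8 = 21

21


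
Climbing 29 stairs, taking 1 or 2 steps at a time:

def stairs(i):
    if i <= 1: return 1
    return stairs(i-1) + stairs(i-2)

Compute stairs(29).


Building up from base cases:
stairs(0) = 1
stairs(1) = 1
stairs(2) = stairs(1) + stairs(0) = 1 + 1 = 2
stairs(3) = stairs(2) + stairs(1) = 2 + 1 = 3
stairs(4) = stairs(3) + stairs(2) = 3 + 2 = 5
stairs(5) = stairs(4) + stairs(3) = 5 + 3 = 8
stairs(6) = stairs(5) + stairs(4) = 8 + 5 = 13
stairs(7) = stairs(6) + stairs(5) = 13 + 8 = 21
stairs(8) = stairs(7) + stairs(6) = 21 + 13 = 34
stairs(9) = stairs(8) + stairs(7) = 34 + 21 = 55
stairs(10) = stairs(9) + stairs(8) = 55 + 34 = 89
stairs(11) = stairs(10) + stairs(9) = 89 + 55 = 144
stairs(12) = stairs(11) + stairs(10) = 144 + 89 = 233
stairs(13) = stairs(12) + stairs(11) = 233 + 144 = 377
stairs(14) = stairs(13) + stairs(12) = 377 + 233 = 610
stairs(15) = stairs(14) + stairs(13) = 610 + 377 = 987
stairs(16) = stairs(15) + stairs(14) = 987 + 610 = 1597
stairs(17) = stairs(16) + stairs(15) = 1597 + 987 = 2584
stairs(18) = stairs(17) + stairs(16) = 2584 + 1597 = 4181
stairs(19) = stairs(18) + stairs(17) = 4181 + 2584 = 6765
stairs(20) = stairs(19) + stairs(18) = 6765 + 4181 = 10946
stairs(21) = stairs(20) + stairs(19) = 10946 + 6765 = 17711
stairs(22) = stairs(21) + stairs(20) = 17711 + 10946 = 28657
stairs(23) = stairs(22) + stairs(21) = 28657 + 17711 = 46368
stairs(24) = stairs(23) + stairs(22) = 46368 + 28657 = 75025
stairs(25) = stairs(24) + stairs(23) = 75025 + 46368 = 121393
stairs(26) = stairs(25) + stairs(24) = 121393 + 75025 = 196418
stairs(27) = stairs(26) + stairs(25) = 196418 + 121393 = 317811
stairs(28) = stairs(27) + stairs(26) = 317811 + 196418 = 514229
stairs(29) = stairs(28) + stairs(27) = 514229 + 317811 = 832040

832040


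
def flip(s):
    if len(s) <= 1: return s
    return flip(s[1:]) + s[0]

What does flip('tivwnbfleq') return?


flip('tivwnbfleq') = flip('ivwnbfleq') + 't'
flip('ivwnbfleq') = flip('vwnbfleq') + 'i'
flip('vwnbfleq') = flip('wnbfleq') + 'v'
flip('wnbfleq') = flip('nbfleq') + 'w'
flip('nbfleq') = flip('bfleq') + 'n'
flip('bfleq') = flip('fleq') + 'b'
flip('fleq') = flip('leq') + 'f'
flip('leq') = flip('eq') + 'l'
flip('eq') = flip('q') + 'e'
flip('q') = 'q'  (base case)
Concatenating: 'q' + 'e' + 'l' + 'f' + 'b' + 'n' + 'w' + 'v' + 'i' + 't' = 'qelfbnwvit'

qelfbnwvit


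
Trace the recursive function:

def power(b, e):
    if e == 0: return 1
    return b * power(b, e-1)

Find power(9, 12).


power(9, 12)
= 9 * power(9, 11)
= 9 * 9 * power(9, 10)
= 9 * 9 * 9 * power(9, 9)
= 9 * 9 * 9 * 9 * power(9, 8)
= 9 * 9 * 9 * 9 * 9 * power(9, 7)
= 9 * 9 * 9 * 9 * 9 * 9 * power(9, 6)
= 9 * 9 * 9 * 9 * 9 * 9 * 9 * power(9, 5)
= 9 * 9 * 9 * 9 * 9 * 9 * 9 * 9 * power(9, 4)
= 9 * 9 * 9 * 9 * 9 * 9 * 9 * 9 * 9 * power(9, 3)
= 9 * 9 * 9 * 9 * 9 * 9 * 9 * 9 * 9 * 9 * power(9, 2)
= 9 * 9 * 9 * 9 * 9 * 9 * 9 * 9 * 9 * 9 * 9 * power(9, 1)
= 9 * 9 * 9 * 9 * 9 * 9 * 9 * 9 * 9 * 9 * 9 * 9 * power(9, 0)
= 9 * 9 * 9 * 9 * 9 * 9 * 9 * 9 * 9 * 9 * 9 * 9 * 1
= 282429536481

282429536481


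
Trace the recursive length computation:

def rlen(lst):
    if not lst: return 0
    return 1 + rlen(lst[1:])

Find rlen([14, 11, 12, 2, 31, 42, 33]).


rlen([14, 11, 12, 2, 31, 42, 33]) = 1 + rlen([11, 12, 2, 31, 42, 33])
rlen([11, 12, 2, 31, 42, 33]) = 1 + rlen([12, 2, 31, 42, 33])
rlen([12, 2, 31, 42, 33]) = 1 + rlen([2, 31, 42, 33])
rlen([2, 31, 42, 33]) = 1 + rlen([31, 42, 33])
rlen([31, 42, 33]) = 1 + rlen([42, 33])
rlen([42, 33]) = 1 + rlen([33])
rlen([33]) = 1 + rlen([])
rlen([]) = 0  (base case)
Unwinding: 1 + 1 + 1 + 1 + 1 + 1 + 1 + 0 = 7

7


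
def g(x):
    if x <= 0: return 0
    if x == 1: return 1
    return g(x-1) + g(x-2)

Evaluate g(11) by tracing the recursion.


Computing g(11) bottom-up:
g(0) = 0
g(1) = 1
g(2) = g(1) + g(0) = 1 + 0 = 1
g(3) = g(2) + g(1) = 1 + 1 = 2
g(4) = g(3) + g(2) = 2 + 1 = 3
g(5) = g(4) + g(3) = 3 + 2 = 5
g(6) = g(5) + g(4) = 5 + 3 = 8
g(7) = g(6) + g(5) = 8 + 5 = 13
g(8) = g(7) + g(6) = 13 + 8 = 21
g(9) = g(8) + g(7) = 21 + 13 = 34
g(10) = g(9) + g(8) = 34 + 21 = 55
g(11) = g(10) + g(9) = 55 + 34 = 89

89


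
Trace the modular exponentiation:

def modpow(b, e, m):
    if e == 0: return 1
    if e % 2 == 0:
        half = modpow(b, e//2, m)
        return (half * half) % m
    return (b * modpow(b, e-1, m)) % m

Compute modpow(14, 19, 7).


modpow(14, 19, 7): e is odd, compute modpow(14, 18, 7)
  modpow(14, 18, 7): e is even, compute modpow(14, 9, 7)
    modpow(14, 9, 7): e is odd, compute modpow(14, 8, 7)
      modpow(14, 8, 7): e is even, compute modpow(14, 4, 7)
        modpow(14, 4, 7): e is even, compute modpow(14, 2, 7)
          modpow(14, 2, 7): e is even, compute modpow(14, 1, 7)
          modpow(14, 1, 7): e is odd, compute modpow(14, 0, 7)
          modpow(14, 0, 7) = 1
          (14 * 1) % 7 = 0
          half=0, (0*0) % 7 = 0
        half=0, (0*0) % 7 = 0
      half=0, (0*0) % 7 = 0
    (14 * 0) % 7 = 0
  half=0, (0*0) % 7 = 0
(14 * 0) % 7 = 0

0


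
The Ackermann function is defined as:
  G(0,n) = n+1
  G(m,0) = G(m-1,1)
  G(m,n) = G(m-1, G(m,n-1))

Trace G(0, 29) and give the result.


G(0, 29) = 30
Result: G(0, 29) = 30

30


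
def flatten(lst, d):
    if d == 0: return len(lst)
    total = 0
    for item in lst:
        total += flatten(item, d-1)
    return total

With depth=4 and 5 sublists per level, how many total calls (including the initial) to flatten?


At depth 0 (root): 1 call
At depth 1: each of 1 parents calls flatten on 5 children = 5 calls
At depth 2: each of 5 parents calls flatten on 5 children = 25 calls
At depth 3: each of 25 parents calls flatten on 5 children = 125 calls
At depth 4: each of 125 parents calls flatten on 5 children = 625 calls
Total: 1 + 5 + 25 + 125 + 625 = 781

781


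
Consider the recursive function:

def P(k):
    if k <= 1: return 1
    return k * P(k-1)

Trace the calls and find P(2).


P(2)
= 2 * P(1)
= 2 * 1
= 2

2


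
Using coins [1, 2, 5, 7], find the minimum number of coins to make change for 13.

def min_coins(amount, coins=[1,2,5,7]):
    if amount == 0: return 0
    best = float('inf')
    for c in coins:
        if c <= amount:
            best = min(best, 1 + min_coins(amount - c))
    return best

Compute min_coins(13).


Building up with DP:
min_coins(0) = 0
min_coins(1) = min(1+min_coins(0)=1+0=1) = 1
min_coins(2) = min(1+min_coins(1)=1+1=2, 1+min_coins(0)=1+0=1) = 1
min_coins(3) = min(1+min_coins(2)=1+1=2, 1+min_coins(1)=1+1=2) = 2
min_coins(4) = min(1+min_coins(3)=1+2=3, 1+min_coins(2)=1+1=2) = 2
min_coins(5) = min(1+min_coins(4)=1+2=3, 1+min_coins(3)=1+2=3, 1+min_coins(0)=1+0=1) = 1
min_coins(6) = min(1+min_coins(5)=1+1=2, 1+min_coins(4)=1+2=3, 1+min_coins(1)=1+1=2) = 2
min_coins(7) = min(1+min_coins(6)=1+2=3, 1+min_coins(5)=1+1=2, 1+min_coins(2)=1+1=2, 1+min_coins(0)=1+0=1) = 1
min_coins(8) = min(1+min_coins(7)=1+1=2, 1+min_coins(6)=1+2=3, 1+min_coins(3)=1+2=3, 1+min_coins(1)=1+1=2) = 2
min_coins(9) = min(1+min_coins(8)=1+2=3, 1+min_coins(7)=1+1=2, 1+min_coins(4)=1+2=3, 1+min_coins(2)=1+1=2) = 2
min_coins(10) = min(1+min_coins(9)=1+2=3, 1+min_coins(8)=1+2=3, 1+min_coins(5)=1+1=2, 1+min_coins(3)=1+2=3) = 2
min_coins(11) = min(1+min_coins(10)=1+2=3, 1+min_coins(9)=1+2=3, 1+min_coins(6)=1+2=3, 1+min_coins(4)=1+2=3) = 3
min_coins(12) = min(1+min_coins(11)=1+3=4, 1+min_coins(10)=1+2=3, 1+min_coins(7)=1+1=2, 1+min_coins(5)=1+1=2) = 2
min_coins(13) = min(1+min_coins(12)=1+2=3, 1+min_coins(11)=1+3=4, 1+min_coins(8)=1+2=3, 1+min_coins(6)=1+2=3) = 3

3


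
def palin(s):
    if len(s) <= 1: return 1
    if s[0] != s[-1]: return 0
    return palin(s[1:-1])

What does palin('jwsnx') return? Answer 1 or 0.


palin('jwsnx'): s[0]='j' != s[-1]='x' -> return 0
Result: 0 (not a palindrome)

0


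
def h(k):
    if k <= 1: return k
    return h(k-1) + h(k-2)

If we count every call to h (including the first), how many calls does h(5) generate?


Let C(n) = total calls for h(n)
C(0) = 1, C(1) = 1
C(2) = 1 + C(1) + C(0) = 1 + 1 + 1 = 3
C(3) = 1 + C(2) + C(1) = 1 + 3 + 1 = 5
C(4) = 1 + C(3) + C(2) = 1 + 5 + 3 = 9
C(5) = 1 + C(4) + C(3) = 1 + 9 + 5 = 15

15


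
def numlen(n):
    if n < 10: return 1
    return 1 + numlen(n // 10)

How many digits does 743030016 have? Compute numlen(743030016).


numlen(743030016) = 1 + numlen(74303001)
numlen(74303001) = 1 + numlen(7430300)
numlen(7430300) = 1 + numlen(743030)
numlen(743030) = 1 + numlen(74303)
numlen(74303) = 1 + numlen(7430)
numlen(7430) = 1 + numlen(743)
numlen(743) = 1 + numlen(74)
numlen(74) = 1 + numlen(7)
numlen(7) = 1  (base case: 7 < 10)
Unwinding: 1 + 1 + 1 + 1 + 1 + 1 + 1 + 1 + 1 = 9

9


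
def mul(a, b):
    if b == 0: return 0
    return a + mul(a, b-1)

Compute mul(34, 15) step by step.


mul(34, 15) = 34 + mul(34, 14)
mul(34, 14) = 34 + mul(34, 13)
mul(34, 13) = 34 + mul(34, 12)
mul(34, 12) = 34 + mul(34, 11)
mul(34, 11) = 34 + mul(34, 10)
mul(34, 10) = 34 + mul(34, 9)
mul(34, 9) = 34 + mul(34, 8)
mul(34, 8) = 34 + mul(34, 7)
mul(34, 7) = 34 + mul(34, 6)
mul(34, 6) = 34 + mul(34, 5)
mul(34, 5) = 34 + mul(34, 4)
mul(34, 4) = 34 + mul(34, 3)
mul(34, 3) = 34 + mul(34, 2)
mul(34, 2) = 34 + mul(34, 1)
mul(34, 1) = 34 + mul(34, 0)
mul(34, 0) = 0  (base case)
Total: 34 + 34 + 34 + 34 + 34 + 34 + 34 + 34 + 34 + 34 + 34 + 34 + 34 + 34 + 34 + 0 = 510

510


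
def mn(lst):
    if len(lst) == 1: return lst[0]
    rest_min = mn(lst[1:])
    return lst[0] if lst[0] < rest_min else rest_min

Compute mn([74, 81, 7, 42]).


mn([74, 81, 7, 42]): compare 74 with mn([81, 7, 42])
mn([81, 7, 42]): compare 81 with mn([7, 42])
mn([7, 42]): compare 7 with mn([42])
mn([42]) = 42  (base case)
Compare 7 with 42 -> 7
Compare 81 with 7 -> 7
Compare 74 with 7 -> 7

7


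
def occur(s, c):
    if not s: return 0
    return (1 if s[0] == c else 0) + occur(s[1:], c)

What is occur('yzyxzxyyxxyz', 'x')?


s[0]='y' != 'x' -> 0
s[0]='z' != 'x' -> 0
s[0]='y' != 'x' -> 0
s[0]='x' == 'x' -> 1
s[0]='z' != 'x' -> 0
s[0]='x' == 'x' -> 1
s[0]='y' != 'x' -> 0
s[0]='y' != 'x' -> 0
s[0]='x' == 'x' -> 1
s[0]='x' == 'x' -> 1
s[0]='y' != 'x' -> 0
s[0]='z' != 'x' -> 0
Sum: 0 + 0 + 0 + 1 + 0 + 1 + 0 + 0 + 1 + 1 + 0 + 0 = 4

4


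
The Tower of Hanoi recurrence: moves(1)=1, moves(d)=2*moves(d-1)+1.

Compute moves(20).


moves(20) = 2 * moves(19) + 1
moves(19) = 2 * moves(18) + 1
moves(18) = 2 * moves(17) + 1
moves(17) = 2 * moves(16) + 1
moves(16) = 2 * moves(15) + 1
moves(15) = 2 * moves(14) + 1
moves(14) = 2 * moves(13) + 1
moves(13) = 2 * moves(12) + 1
moves(12) = 2 * moves(11) + 1
moves(11) = 2 * moves(10) + 1
moves(10) = 2 * moves(9) + 1
moves(9) = 2 * moves(8) + 1
moves(8) = 2 * moves(7) + 1
moves(7) = 2 * moves(6) + 1
moves(6) = 2 * moves(5) + 1
moves(5) = 2 * moves(4) + 1
moves(4) = 2 * moves(3) + 1
moves(3) = 2 * moves(2) + 1
moves(2) = 2 * moves(1) + 1
moves(1) = 1  (base case)
moves(2) = 2 * 1 + 1 = 3
moves(3) = 2 * 3 + 1 = 7
moves(4) = 2 * 7 + 1 = 15
moves(5) = 2 * 15 + 1 = 31
moves(6) = 2 * 31 + 1 = 63
moves(7) = 2 * 63 + 1 = 127
moves(8) = 2 * 127 + 1 = 255
moves(9) = 2 * 255 + 1 = 511
moves(10) = 2 * 511 + 1 = 1023
moves(11) = 2 * 1023 + 1 = 2047
moves(12) = 2 * 2047 + 1 = 4095
moves(13) = 2 * 4095 + 1 = 8191
moves(14) = 2 * 8191 + 1 = 16383
moves(15) = 2 * 16383 + 1 = 32767
moves(16) = 2 * 32767 + 1 = 65535
moves(17) = 2 * 65535 + 1 = 131071
moves(18) = 2 * 131071 + 1 = 262143
moves(19) = 2 * 262143 + 1 = 524287
moves(20) = 2 * 524287 + 1 = 1048575

1048575


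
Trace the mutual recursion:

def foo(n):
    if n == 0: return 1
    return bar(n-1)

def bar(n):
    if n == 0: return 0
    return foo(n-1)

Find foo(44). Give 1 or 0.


foo(44) = bar(43)
bar(43) = foo(42)
foo(42) = bar(41)
bar(41) = foo(40)
foo(40) = bar(39)
bar(39) = foo(38)
foo(38) = bar(37)
bar(37) = foo(36)
foo(36) = bar(35)
bar(35) = foo(34)
foo(34) = bar(33)
bar(33) = foo(32)
foo(32) = bar(31)
bar(31) = foo(30)
foo(30) = bar(29)
bar(29) = foo(28)
foo(28) = bar(27)
bar(27) = foo(26)
foo(26) = bar(25)
bar(25) = foo(24)
foo(24) = bar(23)
bar(23) = foo(22)
foo(22) = bar(21)
bar(21) = foo(20)
foo(20) = bar(19)
bar(19) = foo(18)
foo(18) = bar(17)
bar(17) = foo(16)
foo(16) = bar(15)
bar(15) = foo(14)
foo(14) = bar(13)
bar(13) = foo(12)
foo(12) = bar(11)
bar(11) = foo(10)
foo(10) = bar(9)
bar(9) = foo(8)
foo(8) = bar(7)
bar(7) = foo(6)
foo(6) = bar(5)
bar(5) = foo(4)
foo(4) = bar(3)
bar(3) = foo(2)
foo(2) = bar(1)
bar(1) = foo(0)
foo(0) = 1  (base case)
Result: 1

1


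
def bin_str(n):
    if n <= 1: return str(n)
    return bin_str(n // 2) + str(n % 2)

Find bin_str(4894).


bin_str(4894) = bin_str(2447) + '0'
bin_str(2447) = bin_str(1223) + '1'
bin_str(1223) = bin_str(611) + '1'
bin_str(611) = bin_str(305) + '1'
bin_str(305) = bin_str(152) + '1'
bin_str(152) = bin_str(76) + '0'
bin_str(76) = bin_str(38) + '0'
bin_str(38) = bin_str(19) + '0'
bin_str(19) = bin_str(9) + '1'
bin_str(9) = bin_str(4) + '1'
bin_str(4) = bin_str(2) + '0'
bin_str(2) = bin_str(1) + '0'
bin_str(1) = '1'  (base case)
Concatenating: '1' + '0' + '0' + '1' + '1' + '0' + '0' + '0' + '1' + '1' + '1' + '1' + '0' = '1001100011110'

1001100011110


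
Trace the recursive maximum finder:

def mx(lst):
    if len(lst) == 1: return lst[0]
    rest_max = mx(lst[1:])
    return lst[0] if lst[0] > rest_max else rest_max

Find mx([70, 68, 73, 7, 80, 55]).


mx([70, 68, 73, 7, 80, 55]): compare 70 with mx([68, 73, 7, 80, 55])
mx([68, 73, 7, 80, 55]): compare 68 with mx([73, 7, 80, 55])
mx([73, 7, 80, 55]): compare 73 with mx([7, 80, 55])
mx([7, 80, 55]): compare 7 with mx([80, 55])
mx([80, 55]): compare 80 with mx([55])
mx([55]) = 55  (base case)
Compare 80 with 55 -> 80
Compare 7 with 80 -> 80
Compare 73 with 80 -> 80
Compare 68 with 80 -> 80
Compare 70 with 80 -> 80

80


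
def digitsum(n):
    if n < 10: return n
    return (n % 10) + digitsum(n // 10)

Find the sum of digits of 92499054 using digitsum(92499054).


digitsum(92499054) = 4 + digitsum(9249905)
digitsum(9249905) = 5 + digitsum(924990)
digitsum(924990) = 0 + digitsum(92499)
digitsum(92499) = 9 + digitsum(9249)
digitsum(9249) = 9 + digitsum(924)
digitsum(924) = 4 + digitsum(92)
digitsum(92) = 2 + digitsum(9)
digitsum(9) = 9  (base case)
Total: 4 + 5 + 0 + 9 + 9 + 4 + 2 + 9 = 42

42


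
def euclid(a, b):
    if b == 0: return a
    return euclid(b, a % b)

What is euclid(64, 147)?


euclid(64, 147) = euclid(147, 64)
euclid(147, 64) = euclid(64, 19)
euclid(64, 19) = euclid(19, 7)
euclid(19, 7) = euclid(7, 5)
euclid(7, 5) = euclid(5, 2)
euclid(5, 2) = euclid(2, 1)
euclid(2, 1) = euclid(1, 0)
euclid(1, 0) = 1  (base case)

1


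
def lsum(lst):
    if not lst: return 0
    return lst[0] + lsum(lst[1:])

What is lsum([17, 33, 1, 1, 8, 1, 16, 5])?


lsum([17, 33, 1, 1, 8, 1, 16, 5]) = 17 + lsum([33, 1, 1, 8, 1, 16, 5])
lsum([33, 1, 1, 8, 1, 16, 5]) = 33 + lsum([1, 1, 8, 1, 16, 5])
lsum([1, 1, 8, 1, 16, 5]) = 1 + lsum([1, 8, 1, 16, 5])
lsum([1, 8, 1, 16, 5]) = 1 + lsum([8, 1, 16, 5])
lsum([8, 1, 16, 5]) = 8 + lsum([1, 16, 5])
lsum([1, 16, 5]) = 1 + lsum([16, 5])
lsum([16, 5]) = 16 + lsum([5])
lsum([5]) = 5 + lsum([])
lsum([]) = 0  (base case)
Total: 17 + 33 + 1 + 1 + 8 + 1 + 16 + 5 + 0 = 82

82


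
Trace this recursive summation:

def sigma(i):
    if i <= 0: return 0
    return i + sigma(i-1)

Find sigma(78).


sigma(78)
= 78 + 77 + 76 + 75 + 74 + 73 + 72 + 71 + 70 + 69 + 68 + 67 + 66 + 65 + 64 + 63 + 62 + 61 + 60 + 59 + 58 + 57 + 56 + 55 + 54 + 53 + 52 + 51 + 50 + 49 + 48 + 47 + 46 + 45 + 44 + 43 + 42 + 41 + 40 + 39 + 38 + 37 + 36 + 35 + 34 + 33 + 32 + 31 + 30 + 29 + 28 + 27 + 26 + 25 + 24 + 23 + 22 + 21 + 20 + 19 + 18 + 17 + 16 + 15 + 14 + 13 + 12 + 11 + 10 + 9 + 8 + 7 + 6 + 5 + 4 + 3 + 2 + 1 + sigma(0)
= 78 + 77 + 76 + 75 + 74 + 73 + 72 + 71 + 70 + 69 + 68 + 67 + 66 + 65 + 64 + 63 + 62 + 61 + 60 + 59 + 58 + 57 + 56 + 55 + 54 + 53 + 52 + 51 + 50 + 49 + 48 + 47 + 46 + 45 + 44 + 43 + 42 + 41 + 40 + 39 + 38 + 37 + 36 + 35 + 34 + 33 + 32 + 31 + 30 + 29 + 28 + 27 + 26 + 25 + 24 + 23 + 22 + 21 + 20 + 19 + 18 + 17 + 16 + 15 + 14 + 13 + 12 + 11 + 10 + 9 + 8 + 7 + 6 + 5 + 4 + 3 + 2 + 1 + 0
= 3081

3081


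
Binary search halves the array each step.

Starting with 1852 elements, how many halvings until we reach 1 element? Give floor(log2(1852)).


1852 / 2 = 926
926 / 2 = 463
463 / 2 = 231
231 / 2 = 115
115 / 2 = 57
57 / 2 = 28
28 / 2 = 14
14 / 2 = 7
7 / 2 = 3
3 / 2 = 1
Reached 1 after 10 halvings

10


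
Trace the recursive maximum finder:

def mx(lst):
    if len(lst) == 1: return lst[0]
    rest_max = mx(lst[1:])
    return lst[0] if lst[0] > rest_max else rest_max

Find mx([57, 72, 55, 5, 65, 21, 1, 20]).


mx([57, 72, 55, 5, 65, 21, 1, 20]): compare 57 with mx([72, 55, 5, 65, 21, 1, 20])
mx([72, 55, 5, 65, 21, 1, 20]): compare 72 with mx([55, 5, 65, 21, 1, 20])
mx([55, 5, 65, 21, 1, 20]): compare 55 with mx([5, 65, 21, 1, 20])
mx([5, 65, 21, 1, 20]): compare 5 with mx([65, 21, 1, 20])
mx([65, 21, 1, 20]): compare 65 with mx([21, 1, 20])
mx([21, 1, 20]): compare 21 with mx([1, 20])
mx([1, 20]): compare 1 with mx([20])
mx([20]) = 20  (base case)
Compare 1 with 20 -> 20
Compare 21 with 20 -> 21
Compare 65 with 21 -> 65
Compare 5 with 65 -> 65
Compare 55 with 65 -> 65
Compare 72 with 65 -> 72
Compare 57 with 72 -> 72

72


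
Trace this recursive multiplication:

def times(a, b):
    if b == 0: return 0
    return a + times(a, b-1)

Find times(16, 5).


times(16, 5) = 16 + times(16, 4)
times(16, 4) = 16 + times(16, 3)
times(16, 3) = 16 + times(16, 2)
times(16, 2) = 16 + times(16, 1)
times(16, 1) = 16 + times(16, 0)
times(16, 0) = 0  (base case)
Total: 16 + 16 + 16 + 16 + 16 + 0 = 80

80


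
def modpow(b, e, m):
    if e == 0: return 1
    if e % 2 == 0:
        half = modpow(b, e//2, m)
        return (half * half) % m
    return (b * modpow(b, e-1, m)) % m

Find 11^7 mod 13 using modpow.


modpow(11, 7, 13): e is odd, compute modpow(11, 6, 13)
  modpow(11, 6, 13): e is even, compute modpow(11, 3, 13)
    modpow(11, 3, 13): e is odd, compute modpow(11, 2, 13)
      modpow(11, 2, 13): e is even, compute modpow(11, 1, 13)
        modpow(11, 1, 13): e is odd, compute modpow(11, 0, 13)
          modpow(11, 0, 13) = 1
        (11 * 1) % 13 = 11
      half=11, (11*11) % 13 = 4
    (11 * 4) % 13 = 5
  half=5, (5*5) % 13 = 12
(11 * 12) % 13 = 2

2


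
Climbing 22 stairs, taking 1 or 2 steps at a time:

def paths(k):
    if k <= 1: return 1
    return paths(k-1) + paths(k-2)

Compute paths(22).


Building up from base cases:
paths(0) = 1
paths(1) = 1
paths(2) = paths(1) + paths(0) = 1 + 1 = 2
paths(3) = paths(2) + paths(1) = 2 + 1 = 3
paths(4) = paths(3) + paths(2) = 3 + 2 = 5
paths(5) = paths(4) + paths(3) = 5 + 3 = 8
paths(6) = paths(5) + paths(4) = 8 + 5 = 13
paths(7) = paths(6) + paths(5) = 13 + 8 = 21
paths(8) = paths(7) + paths(6) = 21 + 13 = 34
paths(9) = paths(8) + paths(7) = 34 + 21 = 55
paths(10) = paths(9) + paths(8) = 55 + 34 = 89
paths(11) = paths(10) + paths(9) = 89 + 55 = 144
paths(12) = paths(11) + paths(10) = 144 + 89 = 233
paths(13) = paths(12) + paths(11) = 233 + 144 = 377
paths(14) = paths(13) + paths(12) = 377 + 233 = 610
paths(15) = paths(14) + paths(13) = 610 + 377 = 987
paths(16) = paths(15) + paths(14) = 987 + 610 = 1597
paths(17) = paths(16) + paths(15) = 1597 + 987 = 2584
paths(18) = paths(17) + paths(16) = 2584 + 1597 = 4181
paths(19) = paths(18) + paths(17) = 4181 + 2584 = 6765
paths(20) = paths(19) + paths(18) = 6765 + 4181 = 10946
paths(21) = paths(20) + paths(19) = 10946 + 6765 = 17711
paths(22) = paths(21) + paths(20) = 17711 + 10946 = 28657

28657


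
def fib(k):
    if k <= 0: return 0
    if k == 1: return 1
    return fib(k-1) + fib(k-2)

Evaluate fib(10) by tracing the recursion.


Computing fib(10) bottom-up:
fib(0) = 0
fib(1) = 1
fib(2) = fib(1) + fib(0) = 1 + 0 = 1
fib(3) = fib(2) + fib(1) = 1 + 1 = 2
fib(4) = fib(3) + fib(2) = 2 + 1 = 3
fib(5) = fib(4) + fib(3) = 3 + 2 = 5
fib(6) = fib(5) + fib(4) = 5 + 3 = 8
fib(7) = fib(6) + fib(5) = 8 + 5 = 13
fib(8) = fib(7) + fib(6) = 13 + 8 = 21
fib(9) = fib(8) + fib(7) = 21 + 13 = 34
fib(10) = fib(9) + fib(8) = 34 + 21 = 55

55


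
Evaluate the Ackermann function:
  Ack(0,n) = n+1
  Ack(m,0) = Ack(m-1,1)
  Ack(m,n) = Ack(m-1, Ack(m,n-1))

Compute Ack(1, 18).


Ack(1, 18) = Ack(0, Ack(1, 17))
  Ack(1, 17) = Ack(0, Ack(1, 16))
    Ack(1, 16) = Ack(0, Ack(1, 15))
      Ack(1, 15) = Ack(0, Ack(1, 14))
        Ack(1, 14) = Ack(0, Ack(1, 13))
          Ack(1, 13) = Ack(0, Ack(1, 12))
          Ack(1, 12) = Ack(0, Ack(1, 11))
          Ack(1, 11) = Ack(0, Ack(1, 10))
          Ack(1, 10) = Ack(0, Ack(1, 9))
          Ack(1, 9) = Ack(0, Ack(1, 8))
          Ack(1, 8) = Ack(0, Ack(1, 7))
          Ack(1, 7) = Ack(0, Ack(1, 6))
          Ack(1, 6) = Ack(0, Ack(1, 5))
          Ack(1, 5) = Ack(0, Ack(1, 4))
          Ack(1, 4) = Ack(0, Ack(1, 3))
          Ack(1, 3) = Ack(0, Ack(1, 2))
          Ack(1, 2) = Ack(0, Ack(1, 1))
          Ack(1, 1) = Ack(0, Ack(1, 0))
          Ack(1, 0) = Ack(0, 1)
          Ack(0, 1) = 2
            = Ack(0, 2)
          Ack(0, 2) = 3
            = Ack(0, 3)
          Ack(0, 3) = 4
            = Ack(0, 4)
... (trace truncated)
Result: Ack(1, 18) = 20

20


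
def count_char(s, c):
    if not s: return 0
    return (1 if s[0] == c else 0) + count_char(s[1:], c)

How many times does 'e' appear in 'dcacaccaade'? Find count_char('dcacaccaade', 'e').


s[0]='d' != 'e' -> 0
s[0]='c' != 'e' -> 0
s[0]='a' != 'e' -> 0
s[0]='c' != 'e' -> 0
s[0]='a' != 'e' -> 0
s[0]='c' != 'e' -> 0
s[0]='c' != 'e' -> 0
s[0]='a' != 'e' -> 0
s[0]='a' != 'e' -> 0
s[0]='d' != 'e' -> 0
s[0]='e' == 'e' -> 1
Sum: 0 + 0 + 0 + 0 + 0 + 0 + 0 + 0 + 0 + 0 + 1 = 1

1


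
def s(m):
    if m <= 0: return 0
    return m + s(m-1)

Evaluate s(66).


s(66)
= 66 + 65 + 64 + 63 + 62 + 61 + 60 + 59 + 58 + 57 + 56 + 55 + 54 + 53 + 52 + 51 + 50 + 49 + 48 + 47 + 46 + 45 + 44 + 43 + 42 + 41 + 40 + 39 + 38 + 37 + 36 + 35 + 34 + 33 + 32 + 31 + 30 + 29 + 28 + 27 + 26 + 25 + 24 + 23 + 22 + 21 + 20 + 19 + 18 + 17 + 16 + 15 + 14 + 13 + 12 + 11 + 10 + 9 + 8 + 7 + 6 + 5 + 4 + 3 + 2 + 1 + s(0)
= 66 + 65 + 64 + 63 + 62 + 61 + 60 + 59 + 58 + 57 + 56 + 55 + 54 + 53 + 52 + 51 + 50 + 49 + 48 + 47 + 46 + 45 + 44 + 43 + 42 + 41 + 40 + 39 + 38 + 37 + 36 + 35 + 34 + 33 + 32 + 31 + 30 + 29 + 28 + 27 + 26 + 25 + 24 + 23 + 22 + 21 + 20 + 19 + 18 + 17 + 16 + 15 + 14 + 13 + 12 + 11 + 10 + 9 + 8 + 7 + 6 + 5 + 4 + 3 + 2 + 1 + 0
= 2211

2211


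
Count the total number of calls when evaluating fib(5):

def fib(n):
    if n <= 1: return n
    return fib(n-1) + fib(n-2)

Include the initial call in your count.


Let C(n) = total calls for fib(n)
C(0) = 1, C(1) = 1
C(2) = 1 + C(1) + C(0) = 1 + 1 + 1 = 3
C(3) = 1 + C(2) + C(1) = 1 + 3 + 1 = 5
C(4) = 1 + C(3) + C(2) = 1 + 5 + 3 = 9
C(5) = 1 + C(4) + C(3) = 1 + 9 + 5 = 15

15


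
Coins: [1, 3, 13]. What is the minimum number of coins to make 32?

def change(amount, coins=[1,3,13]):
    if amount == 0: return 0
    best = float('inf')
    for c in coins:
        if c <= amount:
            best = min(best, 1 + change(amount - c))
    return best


Building up with DP:
change(0) = 0
change(1) = min(1+change(0)=1+0=1) = 1
change(2) = min(1+change(1)=1+1=2) = 2
change(3) = min(1+change(2)=1+2=3, 1+change(0)=1+0=1) = 1
change(4) = min(1+change(3)=1+1=2, 1+change(1)=1+1=2) = 2
change(5) = min(1+change(4)=1+2=3, 1+change(2)=1+2=3) = 3
change(6) = min(1+change(5)=1+3=4, 1+change(3)=1+1=2) = 2
change(7) = min(1+change(6)=1+2=3, 1+change(4)=1+2=3) = 3
change(8) = min(1+change(7)=1+3=4, 1+change(5)=1+3=4) = 4
change(9) = min(1+change(8)=1+4=5, 1+change(6)=1+2=3) = 3
change(10) = min(1+change(9)=1+3=4, 1+change(7)=1+3=4) = 4
change(11) = min(1+change(10)=1+4=5, 1+change(8)=1+4=5) = 5
change(12) = min(1+change(11)=1+5=6, 1+change(9)=1+3=4) = 4
change(13) = min(1+change(12)=1+4=5, 1+change(10)=1+4=5, 1+change(0)=1+0=1) = 1
change(14) = min(1+change(13)=1+1=2, 1+change(11)=1+5=6, 1+change(1)=1+1=2) = 2
change(15) = min(1+change(14)=1+2=3, 1+change(12)=1+4=5, 1+change(2)=1+2=3) = 3
change(16) = min(1+change(15)=1+3=4, 1+change(13)=1+1=2, 1+change(3)=1+1=2) = 2
change(17) = min(1+change(16)=1+2=3, 1+change(14)=1+2=3, 1+change(4)=1+2=3) = 3
change(18) = min(1+change(17)=1+3=4, 1+change(15)=1+3=4, 1+change(5)=1+3=4) = 4
change(19) = min(1+change(18)=1+4=5, 1+change(16)=1+2=3, 1+change(6)=1+2=3) = 3
change(20) = min(1+change(19)=1+3=4, 1+change(17)=1+3=4, 1+change(7)=1+3=4) = 4
change(21) = min(1+change(20)=1+4=5, 1+change(18)=1+4=5, 1+change(8)=1+4=5) = 5
change(22) = min(1+change(21)=1+5=6, 1+change(19)=1+3=4, 1+change(9)=1+3=4) = 4
change(23) = min(1+change(22)=1+4=5, 1+change(20)=1+4=5, 1+change(10)=1+4=5) = 5
change(24) = min(1+change(23)=1+5=6, 1+change(21)=1+5=6, 1+change(11)=1+5=6) = 6
change(25) = min(1+change(24)=1+6=7, 1+change(22)=1+4=5, 1+change(12)=1+4=5) = 5
change(26) = min(1+change(25)=1+5=6, 1+change(23)=1+5=6, 1+change(13)=1+1=2) = 2
change(27) = min(1+change(26)=1+2=3, 1+change(24)=1+6=7, 1+change(14)=1+2=3) = 3
change(28) = min(1+change(27)=1+3=4, 1+change(25)=1+5=6, 1+change(15)=1+3=4) = 4
change(29) = min(1+change(28)=1+4=5, 1+change(26)=1+2=3, 1+change(16)=1+2=3) = 3
change(30) = min(1+change(29)=1+3=4, 1+change(27)=1+3=4, 1+change(17)=1+3=4) = 4
change(31) = min(1+change(30)=1+4=5, 1+change(28)=1+4=5, 1+change(18)=1+4=5) = 5
change(32) = min(1+change(31)=1+5=6, 1+change(29)=1+3=4, 1+change(19)=1+3=4) = 4

4
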